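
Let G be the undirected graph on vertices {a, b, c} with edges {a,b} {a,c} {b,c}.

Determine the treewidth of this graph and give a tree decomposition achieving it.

Treewidth 2.
Bags: B1 = {a, b, c}
Tree: (single bag)

With just one bag of size 3, the width is 3 − 1 = 2, so tw(G) ≤ 2. On the other hand G contains the 3-clique {a, b, c}. A clique must lie in a single bag of any decomposition, so no decomposition can have width below 2. Combining the bounds, tw(G) = 2.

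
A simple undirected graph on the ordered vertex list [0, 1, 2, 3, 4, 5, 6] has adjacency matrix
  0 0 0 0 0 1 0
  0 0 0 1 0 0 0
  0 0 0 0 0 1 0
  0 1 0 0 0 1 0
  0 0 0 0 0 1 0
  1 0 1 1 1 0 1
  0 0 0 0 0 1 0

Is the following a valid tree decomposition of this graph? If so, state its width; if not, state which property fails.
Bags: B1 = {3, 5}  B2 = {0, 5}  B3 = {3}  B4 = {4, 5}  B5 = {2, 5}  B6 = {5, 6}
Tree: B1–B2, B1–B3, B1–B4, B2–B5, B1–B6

No — vertex 1 appears in no bag.

A tree decomposition must satisfy three properties: every vertex lies in some bag; for every edge, both endpoints lie together in some bag; and for every vertex, the bags containing it form a connected subtree. Here vertex 1 appears in no bag, so the decomposition is invalid.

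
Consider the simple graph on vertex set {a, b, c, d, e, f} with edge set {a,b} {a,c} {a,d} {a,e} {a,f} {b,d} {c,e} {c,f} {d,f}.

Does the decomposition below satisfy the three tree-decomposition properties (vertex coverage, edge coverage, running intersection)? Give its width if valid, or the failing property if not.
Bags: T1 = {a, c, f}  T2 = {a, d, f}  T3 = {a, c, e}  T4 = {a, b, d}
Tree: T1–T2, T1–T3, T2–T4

Yes; width 2.

Vertex coverage: the bags together contain {a, b, c, d, e, f}, the full vertex set. Edge coverage: each edge of G has both endpoints in at least one bag. Running intersection: for every vertex, the bags containing it form a connected subtree. All three properties hold, so this is a valid tree decomposition of width max|bag| − 1 = 2, and hence tw(G) ≤ 2.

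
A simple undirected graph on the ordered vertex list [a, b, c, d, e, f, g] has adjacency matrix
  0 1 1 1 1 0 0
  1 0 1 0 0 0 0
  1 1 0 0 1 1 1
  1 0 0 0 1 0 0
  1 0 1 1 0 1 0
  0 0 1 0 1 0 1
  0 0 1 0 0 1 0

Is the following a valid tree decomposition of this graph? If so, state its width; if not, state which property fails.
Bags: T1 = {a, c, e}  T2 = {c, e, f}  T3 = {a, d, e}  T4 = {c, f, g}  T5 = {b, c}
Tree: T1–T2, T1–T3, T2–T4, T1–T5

No — edge (a,b) lies in no bag.

A tree decomposition must satisfy three properties: every vertex lies in some bag; for every edge, both endpoints lie together in some bag; and for every vertex, the bags containing it form a connected subtree. Here edge (a,b) lies in no bag, so the decomposition is invalid.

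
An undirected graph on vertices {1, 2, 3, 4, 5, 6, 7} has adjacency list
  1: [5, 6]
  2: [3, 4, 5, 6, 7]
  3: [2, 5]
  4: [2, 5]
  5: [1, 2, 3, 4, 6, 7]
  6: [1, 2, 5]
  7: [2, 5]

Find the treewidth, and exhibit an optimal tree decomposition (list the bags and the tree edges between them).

Treewidth 2.
Bags: B1 = {2, 5, 6}  B2 = {1, 5, 6}  B3 = {2, 4, 5}  B4 = {2, 3, 5}  B5 = {2, 5, 7}
Tree: B1–B2, B1–B3, B3–B4, B3–B5

The largest bag has 3 vertices, giving width 2; this decomposition certifies tw(G) ≤ 2. On the other hand G contains the 3-clique {1, 5, 6}. A clique must lie in a single bag of any decomposition, so no decomposition can have width below 2. The upper and lower bounds meet at 2, so that is the treewidth.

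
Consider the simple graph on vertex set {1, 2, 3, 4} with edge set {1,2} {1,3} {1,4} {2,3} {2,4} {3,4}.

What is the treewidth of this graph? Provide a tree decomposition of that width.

Treewidth 3.
Bags: B1 = {1, 2, 3, 4}
Tree: (single bag)

A single bag containing all 4 vertices is trivially a valid decomposition of width 3. On the other hand G contains the 4-clique {1, 2, 3, 4}. A clique must lie in a single bag of any decomposition, so no decomposition can have width below 3. Combining the bounds, tw(G) = 3.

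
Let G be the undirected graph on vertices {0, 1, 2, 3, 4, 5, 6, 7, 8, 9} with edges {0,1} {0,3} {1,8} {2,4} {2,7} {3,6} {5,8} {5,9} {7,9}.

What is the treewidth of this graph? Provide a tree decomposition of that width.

Each bag holds 2 vertices, so the decomposition has width 1, which upper-bounds the treewidth. Since G has at least one edge (e.g. 6–3), it is not an edgeless graph, so tw(G) ≥ 1. Hence tw(G) = 1 exactly.

Treewidth 1.
One optimal decomposition is:
Bags: B1 = {3, 6}  B2 = {0, 3}  B3 = {0, 1}  B4 = {1, 8}  B5 = {5, 8}  B6 = {5, 9}  B7 = {7, 9}  B8 = {2, 7}  B9 = {2, 4}
Tree: B1–B2, B2–B3, B3–B4, B4–B5, B5–B6, B6–B7, B7–B8, B8–B9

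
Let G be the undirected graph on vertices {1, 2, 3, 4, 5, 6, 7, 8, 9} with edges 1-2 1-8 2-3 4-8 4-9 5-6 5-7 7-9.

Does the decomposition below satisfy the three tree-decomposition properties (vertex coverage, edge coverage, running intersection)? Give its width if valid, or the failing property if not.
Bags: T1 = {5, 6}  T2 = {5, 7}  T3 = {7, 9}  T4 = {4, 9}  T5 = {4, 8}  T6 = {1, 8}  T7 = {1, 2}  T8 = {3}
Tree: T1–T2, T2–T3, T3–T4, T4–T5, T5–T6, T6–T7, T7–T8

No — edge (2,3) lies in no bag.

A tree decomposition must satisfy three properties: every vertex lies in some bag; for every edge, both endpoints lie together in some bag; and for every vertex, the bags containing it form a connected subtree. Here edge (2,3) lies in no bag, so the decomposition is invalid.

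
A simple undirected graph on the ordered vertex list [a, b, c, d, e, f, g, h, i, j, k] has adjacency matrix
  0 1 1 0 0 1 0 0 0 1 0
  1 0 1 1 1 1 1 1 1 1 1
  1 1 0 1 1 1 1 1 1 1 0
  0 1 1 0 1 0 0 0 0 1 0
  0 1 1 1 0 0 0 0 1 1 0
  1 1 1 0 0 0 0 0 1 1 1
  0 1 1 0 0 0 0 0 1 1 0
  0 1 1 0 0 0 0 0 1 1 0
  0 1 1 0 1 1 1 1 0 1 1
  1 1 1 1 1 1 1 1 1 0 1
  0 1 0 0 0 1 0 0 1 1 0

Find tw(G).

A width-4 tree decomposition is:
Bags: B1 = {b, c, f, i, j}  B2 = {a, b, c, f, j}  B3 = {b, c, g, i, j}  B4 = {b, f, i, j, k}  B5 = {b, c, e, i, j}  B6 = {b, c, d, e, j}  B7 = {b, c, h, i, j}
Tree: B1–B2, B1–B3, B1–B4, B3–B5, B5–B6, B1–B7
Each bag holds 5 vertices, so the decomposition has width 4, which upper-bounds the treewidth. For the lower bound, the 5 vertices {b, c, d, e, j} are pairwise adjacent, and any tree decomposition puts a clique entirely inside one bag — forcing width ≥ 4. Therefore the treewidth is 4.

4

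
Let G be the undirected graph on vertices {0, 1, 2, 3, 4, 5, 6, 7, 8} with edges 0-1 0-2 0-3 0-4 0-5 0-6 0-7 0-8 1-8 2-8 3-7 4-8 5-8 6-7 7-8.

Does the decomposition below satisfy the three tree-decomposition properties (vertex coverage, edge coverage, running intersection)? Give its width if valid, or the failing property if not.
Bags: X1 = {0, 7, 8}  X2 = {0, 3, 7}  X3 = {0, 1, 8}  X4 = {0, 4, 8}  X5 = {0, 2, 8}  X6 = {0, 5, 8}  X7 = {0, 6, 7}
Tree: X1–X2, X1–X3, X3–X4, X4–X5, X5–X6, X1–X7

Yes; width 2.

Checking the three conditions: (i) the bags cover all of {0, 1, 2, 3, 4, 5, 6, 7, 8}; (ii) for each edge, some bag contains both endpoints; (iii) the bags containing any fixed vertex form a subtree. All hold, so the decomposition is valid with width 3 − 1 = 2.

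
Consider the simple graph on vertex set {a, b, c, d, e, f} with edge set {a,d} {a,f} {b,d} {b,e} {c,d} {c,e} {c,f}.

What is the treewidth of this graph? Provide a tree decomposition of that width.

Treewidth 2.
One such decomposition:
Bags: B1 = {a, d, f}  B2 = {c, d, f}  B3 = {b, c, d}  B4 = {b, c, e}
Tree: B1–B2, B2–B3, B3–B4

Every bag has size at most 3, so the width is 3 − 1 = 2 and tw(G) ≤ 2. For the lower bound, G contains the cycle a–f–c–d–a, so G is not a forest; only forests have treewidth ≤ 1, hence tw(G) ≥ 2. Therefore the treewidth is 2.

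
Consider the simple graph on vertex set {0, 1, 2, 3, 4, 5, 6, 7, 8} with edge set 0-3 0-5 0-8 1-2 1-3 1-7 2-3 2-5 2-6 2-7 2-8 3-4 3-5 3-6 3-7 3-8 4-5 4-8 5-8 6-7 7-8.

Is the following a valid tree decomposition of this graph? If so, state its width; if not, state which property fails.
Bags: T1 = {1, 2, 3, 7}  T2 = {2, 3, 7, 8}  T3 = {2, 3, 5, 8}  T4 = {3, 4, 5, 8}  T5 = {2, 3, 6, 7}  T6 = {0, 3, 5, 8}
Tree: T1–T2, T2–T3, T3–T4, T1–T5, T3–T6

Yes; width 3.

Every vertex of G appears in some bag (union = {0, 1, 2, 3, 4, 5, 6, 7, 8}); every edge is covered by a bag; and for each vertex v the set of bags containing v is connected in the bag tree. The decomposition is therefore valid. The largest bag has 4 vertices, so the width is 3.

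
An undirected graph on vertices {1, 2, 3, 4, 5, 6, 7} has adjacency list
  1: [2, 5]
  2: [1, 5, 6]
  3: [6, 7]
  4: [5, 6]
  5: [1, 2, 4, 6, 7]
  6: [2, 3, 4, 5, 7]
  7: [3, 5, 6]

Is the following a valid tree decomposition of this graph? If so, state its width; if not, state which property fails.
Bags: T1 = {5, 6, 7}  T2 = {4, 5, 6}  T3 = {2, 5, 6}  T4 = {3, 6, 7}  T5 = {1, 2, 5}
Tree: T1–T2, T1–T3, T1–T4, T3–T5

Yes; width 2.

Vertex coverage: the bags together contain {1, 2, 3, 4, 5, 6, 7}, the full vertex set. Edge coverage: each edge of G has both endpoints in at least one bag. Running intersection: for every vertex, the bags containing it form a connected subtree. All three properties hold, so this is a valid tree decomposition of width max|bag| − 1 = 2, and hence tw(G) ≤ 2.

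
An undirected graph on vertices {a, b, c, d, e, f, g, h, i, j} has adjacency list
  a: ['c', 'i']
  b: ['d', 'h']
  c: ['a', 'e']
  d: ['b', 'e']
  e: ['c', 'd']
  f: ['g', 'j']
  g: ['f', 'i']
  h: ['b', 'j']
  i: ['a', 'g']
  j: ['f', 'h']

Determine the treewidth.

2

A width-2 tree decomposition is:
Bags: B1 = {a, c, e}  B2 = {a, e, i}  B3 = {e, g, i}  B4 = {e, f, g}  B5 = {e, f, j}  B6 = {e, h, j}  B7 = {b, e, h}  B8 = {b, d, e}
Tree: B1–B2, B2–B3, B3–B4, B4–B5, B5–B6, B6–B7, B7–B8
The largest bag has 3 vertices, giving width 2; this decomposition certifies tw(G) ≤ 2. For the lower bound, G contains the cycle e–c–a–i–g–f–j–h–b–d–e, so G is not a forest; only forests have treewidth ≤ 1, hence tw(G) ≥ 2. Combining the bounds, tw(G) = 2.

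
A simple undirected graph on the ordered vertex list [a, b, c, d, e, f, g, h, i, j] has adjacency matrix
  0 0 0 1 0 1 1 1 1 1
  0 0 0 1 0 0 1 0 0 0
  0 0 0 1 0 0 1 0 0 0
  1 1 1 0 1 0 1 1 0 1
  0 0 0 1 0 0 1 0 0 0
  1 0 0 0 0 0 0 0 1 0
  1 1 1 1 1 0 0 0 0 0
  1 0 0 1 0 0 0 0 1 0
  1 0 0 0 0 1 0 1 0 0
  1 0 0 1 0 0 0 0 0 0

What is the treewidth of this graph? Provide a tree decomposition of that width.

Every bag has size at most 3, so the width is 3 − 1 = 2 and tw(G) ≤ 2. Conversely, {d, e, g} is a clique of size 3, and the vertices of any clique must share a bag in every tree decomposition; so some bag has ≥ 3 vertices and tw(G) ≥ 2. Combining the bounds, tw(G) = 2.

Treewidth 2.
Bags: B1 = {a, h, i}  B2 = {a, f, i}  B3 = {a, d, h}  B4 = {a, d, g}  B5 = {a, d, j}  B6 = {b, d, g}  B7 = {d, e, g}  B8 = {c, d, g}
Tree: B1–B2, B1–B3, B3–B4, B3–B5, B4–B6, B6–B7, B6–B8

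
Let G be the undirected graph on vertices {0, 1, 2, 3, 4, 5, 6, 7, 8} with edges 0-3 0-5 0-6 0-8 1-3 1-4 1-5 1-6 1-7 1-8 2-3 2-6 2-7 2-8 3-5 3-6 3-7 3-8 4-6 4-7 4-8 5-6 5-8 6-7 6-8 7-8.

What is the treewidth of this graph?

A width-4 tree decomposition is:
Bags: B1 = {1, 4, 6, 7, 8}  B2 = {1, 3, 6, 7, 8}  B3 = {2, 3, 6, 7, 8}  B4 = {1, 3, 5, 6, 8}  B5 = {0, 3, 5, 6, 8}
Tree: B1–B2, B2–B3, B2–B4, B4–B5
The largest bag has 5 vertices, giving width 4; this decomposition certifies tw(G) ≤ 4. For the lower bound, the 5 vertices {0, 3, 5, 6, 8} are pairwise adjacent, and any tree decomposition puts a clique entirely inside one bag — forcing width ≥ 4. Therefore the treewidth is 4.

4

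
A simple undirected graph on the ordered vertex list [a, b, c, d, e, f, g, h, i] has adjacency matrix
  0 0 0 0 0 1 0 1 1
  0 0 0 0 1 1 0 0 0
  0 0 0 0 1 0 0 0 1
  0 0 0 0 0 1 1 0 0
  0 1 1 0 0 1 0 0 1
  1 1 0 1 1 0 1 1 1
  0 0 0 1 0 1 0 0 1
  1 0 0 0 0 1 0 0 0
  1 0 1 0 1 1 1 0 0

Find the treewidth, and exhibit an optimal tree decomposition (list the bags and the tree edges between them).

The largest bag has 3 vertices, giving width 2; this decomposition certifies tw(G) ≤ 2. Conversely, {c, e, i} is a clique of size 3, and the vertices of any clique must share a bag in every tree decomposition; so some bag has ≥ 3 vertices and tw(G) ≥ 2. Combining the bounds, tw(G) = 2.

Treewidth 2.
One such decomposition:
Bags: B1 = {a, f, i}  B2 = {a, f, h}  B3 = {f, g, i}  B4 = {d, f, g}  B5 = {e, f, i}  B6 = {b, e, f}  B7 = {c, e, i}
Tree: B1–B2, B1–B3, B3–B4, B1–B5, B5–B6, B5–B7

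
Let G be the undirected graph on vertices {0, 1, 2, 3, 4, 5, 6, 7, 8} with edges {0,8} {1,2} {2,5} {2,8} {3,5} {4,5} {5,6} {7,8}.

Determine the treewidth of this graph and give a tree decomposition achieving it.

Treewidth 1.
One such decomposition:
Bags: B1 = {4, 5}  B2 = {2, 5}  B3 = {2, 8}  B4 = {1, 2}  B5 = {7, 8}  B6 = {5, 6}  B7 = {0, 8}  B8 = {3, 5}
Tree: B1–B2, B2–B3, B3–B4, B3–B5, B2–B6, B5–B7, B2–B8

The largest bag has 2 vertices, giving width 1; this decomposition certifies tw(G) ≤ 1. Any graph with an edge has treewidth ≥ 1, and G has the edge 5–4. Combining the bounds, tw(G) = 1.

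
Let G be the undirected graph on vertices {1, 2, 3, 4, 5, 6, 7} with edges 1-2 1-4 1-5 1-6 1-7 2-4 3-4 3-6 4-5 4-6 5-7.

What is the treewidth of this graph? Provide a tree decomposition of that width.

Each bag holds 3 vertices, so the decomposition has width 2, which upper-bounds the treewidth. Conversely, {1, 2, 4} is a clique of size 3, and the vertices of any clique must share a bag in every tree decomposition; so some bag has ≥ 3 vertices and tw(G) ≥ 2. The upper and lower bounds meet at 2, so that is the treewidth.

Treewidth 2.
One optimal decomposition is:
Bags: B1 = {1, 4, 6}  B2 = {3, 4, 6}  B3 = {1, 4, 5}  B4 = {1, 2, 4}  B5 = {1, 5, 7}
Tree: B1–B2, B1–B3, B1–B4, B3–B5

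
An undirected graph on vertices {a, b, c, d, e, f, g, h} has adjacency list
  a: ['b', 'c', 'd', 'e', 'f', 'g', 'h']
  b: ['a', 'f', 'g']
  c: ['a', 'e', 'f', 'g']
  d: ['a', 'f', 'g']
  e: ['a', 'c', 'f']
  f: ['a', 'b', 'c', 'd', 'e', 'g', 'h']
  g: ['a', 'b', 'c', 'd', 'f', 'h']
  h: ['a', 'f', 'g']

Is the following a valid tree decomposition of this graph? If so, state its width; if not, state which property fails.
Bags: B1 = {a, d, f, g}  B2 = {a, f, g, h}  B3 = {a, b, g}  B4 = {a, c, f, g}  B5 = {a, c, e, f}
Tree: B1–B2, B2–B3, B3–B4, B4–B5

No — edge (f,b) lies in no bag.

A tree decomposition must satisfy three properties: every vertex lies in some bag; for every edge, both endpoints lie together in some bag; and for every vertex, the bags containing it form a connected subtree. Here edge (f,b) lies in no bag, so the decomposition is invalid.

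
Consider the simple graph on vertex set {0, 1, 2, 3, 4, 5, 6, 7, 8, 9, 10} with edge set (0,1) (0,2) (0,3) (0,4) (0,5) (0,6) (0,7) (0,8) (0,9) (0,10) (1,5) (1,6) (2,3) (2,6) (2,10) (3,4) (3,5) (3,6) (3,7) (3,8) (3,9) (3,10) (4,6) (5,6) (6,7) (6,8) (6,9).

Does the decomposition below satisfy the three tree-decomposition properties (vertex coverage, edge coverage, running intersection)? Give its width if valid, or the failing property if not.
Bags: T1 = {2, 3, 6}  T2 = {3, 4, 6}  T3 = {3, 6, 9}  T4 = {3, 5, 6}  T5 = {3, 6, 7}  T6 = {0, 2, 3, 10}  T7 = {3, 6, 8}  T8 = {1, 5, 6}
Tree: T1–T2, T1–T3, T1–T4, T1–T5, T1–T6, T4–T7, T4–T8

A tree decomposition must satisfy three properties: every vertex lies in some bag; for every edge, both endpoints lie together in some bag; and for every vertex, the bags containing it form a connected subtree. Here edge (0,6) lies in no bag, so the decomposition is invalid.

No — edge (0,6) lies in no bag.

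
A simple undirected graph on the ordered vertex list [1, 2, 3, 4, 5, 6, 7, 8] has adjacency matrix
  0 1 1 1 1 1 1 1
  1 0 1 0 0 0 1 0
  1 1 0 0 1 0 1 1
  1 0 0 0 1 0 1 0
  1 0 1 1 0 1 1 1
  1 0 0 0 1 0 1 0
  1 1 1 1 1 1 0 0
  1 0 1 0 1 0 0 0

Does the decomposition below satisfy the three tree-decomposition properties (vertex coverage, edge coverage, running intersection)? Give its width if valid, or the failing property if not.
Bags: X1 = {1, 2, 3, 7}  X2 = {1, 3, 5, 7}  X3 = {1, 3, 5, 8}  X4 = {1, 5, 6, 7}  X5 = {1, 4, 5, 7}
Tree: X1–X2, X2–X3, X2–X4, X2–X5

Yes; width 3.

Vertex coverage: the bags together contain {1, 2, 3, 4, 5, 6, 7, 8}, the full vertex set. Edge coverage: each edge of G has both endpoints in at least one bag. Running intersection: for every vertex, the bags containing it form a connected subtree. All three properties hold, so this is a valid tree decomposition of width max|bag| − 1 = 3, and hence tw(G) ≤ 3.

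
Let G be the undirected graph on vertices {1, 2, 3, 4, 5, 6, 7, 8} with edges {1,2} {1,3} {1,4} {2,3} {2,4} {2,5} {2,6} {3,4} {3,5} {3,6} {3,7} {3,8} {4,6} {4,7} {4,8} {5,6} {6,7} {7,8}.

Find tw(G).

A width-3 tree decomposition is:
Bags: B1 = {3, 4, 6, 7}  B2 = {2, 3, 4, 6}  B3 = {2, 3, 5, 6}  B4 = {1, 2, 3, 4}  B5 = {3, 4, 7, 8}
Tree: B1–B2, B2–B3, B2–B4, B1–B5
Every bag has size at most 4, so the width is 4 − 1 = 3 and tw(G) ≤ 3. For the lower bound, the 4 vertices {3, 4, 7, 8} are pairwise adjacent, and any tree decomposition puts a clique entirely inside one bag — forcing width ≥ 3. Therefore the treewidth is 3.

3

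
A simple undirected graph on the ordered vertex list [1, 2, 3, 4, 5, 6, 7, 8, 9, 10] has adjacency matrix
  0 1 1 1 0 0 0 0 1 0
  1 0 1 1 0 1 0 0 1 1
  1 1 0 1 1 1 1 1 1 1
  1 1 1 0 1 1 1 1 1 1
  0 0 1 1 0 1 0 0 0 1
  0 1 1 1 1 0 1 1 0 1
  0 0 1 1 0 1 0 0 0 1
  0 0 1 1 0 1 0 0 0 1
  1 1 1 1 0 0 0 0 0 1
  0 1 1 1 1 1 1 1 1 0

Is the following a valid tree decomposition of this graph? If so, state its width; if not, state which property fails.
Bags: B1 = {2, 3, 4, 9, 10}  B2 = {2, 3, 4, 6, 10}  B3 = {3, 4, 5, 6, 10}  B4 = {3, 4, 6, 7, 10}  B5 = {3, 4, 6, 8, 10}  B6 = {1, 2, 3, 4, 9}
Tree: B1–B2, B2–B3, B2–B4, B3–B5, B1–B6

Yes; width 4.

Vertex coverage: the bags together contain {1, 2, 3, 4, 5, 6, 7, 8, 9, 10}, the full vertex set. Edge coverage: each edge of G has both endpoints in at least one bag. Running intersection: for every vertex, the bags containing it form a connected subtree. All three properties hold, so this is a valid tree decomposition of width max|bag| − 1 = 4, and hence tw(G) ≤ 4.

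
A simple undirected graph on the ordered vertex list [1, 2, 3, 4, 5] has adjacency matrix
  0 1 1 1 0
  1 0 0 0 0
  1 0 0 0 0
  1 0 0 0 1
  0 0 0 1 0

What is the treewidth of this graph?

1

A width-1 tree decomposition is:
Bags: B1 = {1, 3}  B2 = {1, 2}  B3 = {1, 4}  B4 = {4, 5}
Tree: B1–B2, B2–B3, B3–B4
The largest bag has 2 vertices, giving width 1; this decomposition certifies tw(G) ≤ 1. Any graph with an edge has treewidth ≥ 1, and G has the edge 3–1. The upper and lower bounds meet at 1, so that is the treewidth.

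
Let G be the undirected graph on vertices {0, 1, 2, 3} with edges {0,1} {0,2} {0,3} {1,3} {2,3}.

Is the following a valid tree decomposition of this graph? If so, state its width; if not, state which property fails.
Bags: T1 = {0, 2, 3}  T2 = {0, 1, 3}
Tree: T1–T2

Every vertex of G appears in some bag (union = {0, 1, 2, 3}); every edge is covered by a bag; and for each vertex v the set of bags containing v is connected in the bag tree. The decomposition is therefore valid. The largest bag has 3 vertices, so the width is 2.

Yes; width 2.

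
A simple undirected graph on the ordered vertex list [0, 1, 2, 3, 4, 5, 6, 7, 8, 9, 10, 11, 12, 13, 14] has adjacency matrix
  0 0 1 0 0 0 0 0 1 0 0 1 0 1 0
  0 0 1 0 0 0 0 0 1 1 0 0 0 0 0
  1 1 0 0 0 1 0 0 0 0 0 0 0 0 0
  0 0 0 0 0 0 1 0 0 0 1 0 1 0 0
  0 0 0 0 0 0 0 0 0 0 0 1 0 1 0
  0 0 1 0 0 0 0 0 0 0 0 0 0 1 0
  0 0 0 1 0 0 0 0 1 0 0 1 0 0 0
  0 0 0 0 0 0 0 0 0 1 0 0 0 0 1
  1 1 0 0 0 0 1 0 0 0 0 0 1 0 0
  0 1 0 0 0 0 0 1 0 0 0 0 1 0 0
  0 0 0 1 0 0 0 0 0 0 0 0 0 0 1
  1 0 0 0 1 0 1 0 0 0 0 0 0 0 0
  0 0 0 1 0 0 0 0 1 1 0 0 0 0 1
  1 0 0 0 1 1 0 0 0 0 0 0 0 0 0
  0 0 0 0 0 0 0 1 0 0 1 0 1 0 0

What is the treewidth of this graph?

3

A width-3 tree decomposition is:
Bags: B1 = {4, 5, 11, 13}  B2 = {0, 5, 11, 13}  B3 = {0, 2, 5, 11}  B4 = {0, 2, 6, 11}  B5 = {0, 2, 6, 8}  B6 = {1, 2, 6, 8}  B7 = {1, 3, 6, 8}  B8 = {1, 3, 8, 12}  B9 = {1, 3, 9, 12}  B10 = {3, 9, 10, 12}  B11 = {9, 10, 12, 14}  B12 = {7, 9, 10, 14}
Tree: B1–B2, B2–B3, B3–B4, B4–B5, B5–B6, B6–B7, B7–B8, B8–B9, B9–B10, B10–B11, B11–B12
The largest bag has 4 vertices, giving width 3; this decomposition certifies tw(G) ≤ 3. For the lower bound: the 4 vertex sets {4,5,13}, {11}, {0}, {1,2,6,8} are disjoint, each induces a connected subgraph, and every pair is joined by at least one edge of G. Contracting each set to a single vertex therefore yields K_{4} as a minor, and since treewidth is minor-monotone, tw(G) ≥ tw(K_{4}) = 3. Therefore the treewidth is 3.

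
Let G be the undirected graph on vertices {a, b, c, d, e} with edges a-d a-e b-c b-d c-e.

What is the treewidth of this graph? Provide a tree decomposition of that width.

Treewidth 2.
One optimal decomposition is:
Bags: B1 = {a, c, e}  B2 = {a, c, d}  B3 = {b, c, d}
Tree: B1–B2, B2–B3

The largest bag has 3 vertices, giving width 2; this decomposition certifies tw(G) ≤ 2. The edges c–e–a–d–b–c form a cycle, so G is not a tree and its treewidth is at least 2. Combining the bounds, tw(G) = 2.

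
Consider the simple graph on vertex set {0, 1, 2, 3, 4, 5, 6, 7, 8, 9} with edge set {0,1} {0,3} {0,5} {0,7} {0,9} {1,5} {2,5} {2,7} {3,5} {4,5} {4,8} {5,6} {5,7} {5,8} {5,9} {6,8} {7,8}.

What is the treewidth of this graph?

A width-2 tree decomposition is:
Bags: B1 = {0, 5, 7}  B2 = {5, 7, 8}  B3 = {5, 6, 8}  B4 = {0, 3, 5}  B5 = {2, 5, 7}  B6 = {4, 5, 8}  B7 = {0, 1, 5}  B8 = {0, 5, 9}
Tree: B1–B2, B2–B3, B1–B4, B2–B5, B2–B6, B4–B7, B1–B8
Each bag holds 3 vertices, so the decomposition has width 2, which upper-bounds the treewidth. For the lower bound, the 3 vertices {0, 1, 5} are pairwise adjacent, and any tree decomposition puts a clique entirely inside one bag — forcing width ≥ 2. The upper and lower bounds meet at 2, so that is the treewidth.

2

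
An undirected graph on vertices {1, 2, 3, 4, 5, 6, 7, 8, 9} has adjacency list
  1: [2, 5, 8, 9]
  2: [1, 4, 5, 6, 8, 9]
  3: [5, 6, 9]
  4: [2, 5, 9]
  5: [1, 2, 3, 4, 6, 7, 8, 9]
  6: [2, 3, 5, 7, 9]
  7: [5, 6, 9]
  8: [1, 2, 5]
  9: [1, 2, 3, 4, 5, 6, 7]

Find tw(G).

3

A width-3 tree decomposition is:
Bags: B1 = {1, 2, 5, 9}  B2 = {2, 5, 6, 9}  B3 = {1, 2, 5, 8}  B4 = {2, 4, 5, 9}  B5 = {3, 5, 6, 9}  B6 = {5, 6, 7, 9}
Tree: B1–B2, B1–B3, B1–B4, B2–B5, B2–B6
Every bag has size at most 4, so the width is 4 − 1 = 3 and tw(G) ≤ 3. Conversely, {1, 2, 5, 8} is a clique of size 4, and the vertices of any clique must share a bag in every tree decomposition; so some bag has ≥ 4 vertices and tw(G) ≥ 3. Hence tw(G) = 3 exactly.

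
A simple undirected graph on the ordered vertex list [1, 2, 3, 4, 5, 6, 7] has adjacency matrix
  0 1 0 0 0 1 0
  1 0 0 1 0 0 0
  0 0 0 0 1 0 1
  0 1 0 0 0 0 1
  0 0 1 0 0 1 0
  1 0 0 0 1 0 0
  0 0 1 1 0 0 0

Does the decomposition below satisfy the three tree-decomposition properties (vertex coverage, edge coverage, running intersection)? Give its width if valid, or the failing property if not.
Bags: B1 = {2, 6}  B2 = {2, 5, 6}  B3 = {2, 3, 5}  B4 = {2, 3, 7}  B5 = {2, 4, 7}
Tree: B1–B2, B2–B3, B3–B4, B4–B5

A tree decomposition must satisfy three properties: every vertex lies in some bag; for every edge, both endpoints lie together in some bag; and for every vertex, the bags containing it form a connected subtree. Here vertex 1 appears in no bag, so the decomposition is invalid.

No — vertex 1 appears in no bag.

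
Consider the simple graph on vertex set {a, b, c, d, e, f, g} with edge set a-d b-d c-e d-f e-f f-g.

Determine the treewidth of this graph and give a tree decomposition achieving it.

Treewidth 1.
Bags: B1 = {b, d}  B2 = {d, f}  B3 = {a, d}  B4 = {f, g}  B5 = {e, f}  B6 = {c, e}
Tree: B1–B2, B1–B3, B2–B4, B4–B5, B5–B6

The largest bag has 2 vertices, giving width 1; this decomposition certifies tw(G) ≤ 1. Any graph with an edge has treewidth ≥ 1, and G has the edge b–d. The upper and lower bounds meet at 1, so that is the treewidth.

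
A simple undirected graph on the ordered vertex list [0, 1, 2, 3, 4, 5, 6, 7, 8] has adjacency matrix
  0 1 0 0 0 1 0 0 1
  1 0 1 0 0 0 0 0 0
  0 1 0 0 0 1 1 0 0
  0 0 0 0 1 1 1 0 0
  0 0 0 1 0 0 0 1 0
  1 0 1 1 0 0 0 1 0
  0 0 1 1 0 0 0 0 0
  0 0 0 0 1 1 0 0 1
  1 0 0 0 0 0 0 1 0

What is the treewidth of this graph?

3

A width-3 tree decomposition is:
Bags: B1 = {0, 4, 7, 8}  B2 = {0, 4, 5, 7}  B3 = {0, 3, 4, 5}  B4 = {0, 1, 3, 5}  B5 = {1, 2, 3, 5}  B6 = {1, 2, 3, 6}
Tree: B1–B2, B2–B3, B3–B4, B4–B5, B5–B6
The largest bag has 4 vertices, giving width 3; this decomposition certifies tw(G) ≤ 3. For the lower bound: the 4 vertex sets {4,7,8}, {0}, {5}, {1,2,3,6} are disjoint, each induces a connected subgraph, and every pair is joined by at least one edge of G. Contracting each set to a single vertex therefore yields K_{4} as a minor, and since treewidth is minor-monotone, tw(G) ≥ tw(K_{4}) = 3. Combining the bounds, tw(G) = 3.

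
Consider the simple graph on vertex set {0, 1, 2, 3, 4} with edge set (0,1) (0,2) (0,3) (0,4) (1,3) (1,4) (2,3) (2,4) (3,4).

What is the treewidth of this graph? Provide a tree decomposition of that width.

Treewidth 3.
Bags: B1 = {0, 2, 3, 4}  B2 = {0, 1, 3, 4}
Tree: B1–B2

Each bag holds 4 vertices, so the decomposition has width 3, which upper-bounds the treewidth. Conversely, {0, 1, 3, 4} is a clique of size 4, and the vertices of any clique must share a bag in every tree decomposition; so some bag has ≥ 4 vertices and tw(G) ≥ 3. Hence tw(G) = 3 exactly.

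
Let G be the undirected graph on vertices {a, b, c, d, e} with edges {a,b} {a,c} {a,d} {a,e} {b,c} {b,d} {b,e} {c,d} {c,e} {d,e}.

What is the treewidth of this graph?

4

A width-4 tree decomposition is:
Bags: B1 = {a, b, c, d, e}
Tree: (single bag)
With just one bag of size 5, the width is 5 − 1 = 4, so tw(G) ≤ 4. For the lower bound, the 5 vertices {a, b, c, d, e} are pairwise adjacent, and any tree decomposition puts a clique entirely inside one bag — forcing width ≥ 4. Hence tw(G) = 4 exactly.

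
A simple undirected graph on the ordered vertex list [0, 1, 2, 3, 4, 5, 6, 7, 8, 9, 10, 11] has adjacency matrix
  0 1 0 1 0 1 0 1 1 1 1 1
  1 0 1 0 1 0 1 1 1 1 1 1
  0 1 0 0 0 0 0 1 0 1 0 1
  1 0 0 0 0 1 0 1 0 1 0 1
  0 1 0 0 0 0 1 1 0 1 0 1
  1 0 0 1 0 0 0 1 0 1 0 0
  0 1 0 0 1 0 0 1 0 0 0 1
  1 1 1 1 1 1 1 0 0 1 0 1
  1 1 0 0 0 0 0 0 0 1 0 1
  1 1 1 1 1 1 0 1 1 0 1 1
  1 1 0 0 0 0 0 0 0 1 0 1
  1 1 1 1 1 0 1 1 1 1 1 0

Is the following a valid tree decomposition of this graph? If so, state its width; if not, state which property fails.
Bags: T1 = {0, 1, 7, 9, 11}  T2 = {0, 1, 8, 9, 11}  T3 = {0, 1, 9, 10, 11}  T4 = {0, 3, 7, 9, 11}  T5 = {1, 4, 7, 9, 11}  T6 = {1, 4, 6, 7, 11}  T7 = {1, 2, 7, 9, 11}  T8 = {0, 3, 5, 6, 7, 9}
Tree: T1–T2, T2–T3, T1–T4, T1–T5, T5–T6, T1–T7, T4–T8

No — bags containing vertex 6 are not connected in the tree.

A tree decomposition must satisfy three properties: every vertex lies in some bag; for every edge, both endpoints lie together in some bag; and for every vertex, the bags containing it form a connected subtree. Here bags containing vertex 6 are not connected in the tree, so the decomposition is invalid.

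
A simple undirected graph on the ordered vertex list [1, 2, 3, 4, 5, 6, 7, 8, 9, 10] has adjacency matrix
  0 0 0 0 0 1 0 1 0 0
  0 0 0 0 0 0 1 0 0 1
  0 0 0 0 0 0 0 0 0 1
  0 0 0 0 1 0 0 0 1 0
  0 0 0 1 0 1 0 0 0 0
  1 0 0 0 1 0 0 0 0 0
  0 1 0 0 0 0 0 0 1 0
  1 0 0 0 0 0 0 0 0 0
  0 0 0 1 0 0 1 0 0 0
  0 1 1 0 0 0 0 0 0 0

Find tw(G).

1

A width-1 tree decomposition is:
Bags: B1 = {1, 8}  B2 = {1, 6}  B3 = {5, 6}  B4 = {4, 5}  B5 = {4, 9}  B6 = {7, 9}  B7 = {2, 7}  B8 = {2, 10}  B9 = {3, 10}
Tree: B1–B2, B2–B3, B3–B4, B4–B5, B5–B6, B6–B7, B7–B8, B8–B9
Every bag has size at most 2, so the width is 2 − 1 = 1 and tw(G) ≤ 1. G has an edge, so its treewidth is at least 1. Hence tw(G) = 1 exactly.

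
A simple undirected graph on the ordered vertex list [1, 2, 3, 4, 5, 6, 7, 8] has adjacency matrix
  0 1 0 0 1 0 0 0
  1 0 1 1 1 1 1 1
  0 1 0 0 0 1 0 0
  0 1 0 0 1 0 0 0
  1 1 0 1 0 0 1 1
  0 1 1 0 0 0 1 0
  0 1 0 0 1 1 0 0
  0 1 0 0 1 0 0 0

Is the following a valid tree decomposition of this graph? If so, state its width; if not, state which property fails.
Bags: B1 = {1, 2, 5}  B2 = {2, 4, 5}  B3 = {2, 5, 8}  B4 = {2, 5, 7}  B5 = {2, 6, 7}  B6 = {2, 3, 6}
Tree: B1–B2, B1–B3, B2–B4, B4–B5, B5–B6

Vertex coverage: the bags together contain {1, 2, 3, 4, 5, 6, 7, 8}, the full vertex set. Edge coverage: each edge of G has both endpoints in at least one bag. Running intersection: for every vertex, the bags containing it form a connected subtree. All three properties hold, so this is a valid tree decomposition of width max|bag| − 1 = 2, and hence tw(G) ≤ 2.

Yes; width 2.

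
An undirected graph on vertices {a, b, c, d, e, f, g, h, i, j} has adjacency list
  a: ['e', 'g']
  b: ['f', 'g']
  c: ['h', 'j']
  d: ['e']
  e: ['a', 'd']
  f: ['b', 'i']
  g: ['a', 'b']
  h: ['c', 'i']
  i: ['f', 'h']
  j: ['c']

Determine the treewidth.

A width-1 tree decomposition is:
Bags: B1 = {c, j}  B2 = {c, h}  B3 = {h, i}  B4 = {f, i}  B5 = {b, f}  B6 = {b, g}  B7 = {a, g}  B8 = {a, e}  B9 = {d, e}
Tree: B1–B2, B2–B3, B3–B4, B4–B5, B5–B6, B6–B7, B7–B8, B8–B9
Each bag holds 2 vertices, so the decomposition has width 1, which upper-bounds the treewidth. G has an edge, so its treewidth is at least 1. Therefore the treewidth is 1.

1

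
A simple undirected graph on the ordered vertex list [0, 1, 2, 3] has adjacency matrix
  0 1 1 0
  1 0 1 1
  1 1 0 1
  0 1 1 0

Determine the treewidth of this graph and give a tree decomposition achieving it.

Every bag has size at most 3, so the width is 3 − 1 = 2 and tw(G) ≤ 2. Conversely, {0, 1, 2} is a clique of size 3, and the vertices of any clique must share a bag in every tree decomposition; so some bag has ≥ 3 vertices and tw(G) ≥ 2. Hence tw(G) = 2 exactly.

Treewidth 2.
One such decomposition:
Bags: B1 = {1, 2, 3}  B2 = {0, 1, 2}
Tree: B1–B2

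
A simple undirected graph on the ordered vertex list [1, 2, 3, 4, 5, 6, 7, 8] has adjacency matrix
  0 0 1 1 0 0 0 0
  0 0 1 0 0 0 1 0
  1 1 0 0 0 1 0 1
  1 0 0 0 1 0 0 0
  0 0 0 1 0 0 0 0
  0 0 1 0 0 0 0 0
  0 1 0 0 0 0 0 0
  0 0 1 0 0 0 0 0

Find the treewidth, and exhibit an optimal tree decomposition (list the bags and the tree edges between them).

Each bag holds 2 vertices, so the decomposition has width 1, which upper-bounds the treewidth. G has an edge, so its treewidth is at least 1. Therefore the treewidth is 1.

Treewidth 1.
One optimal decomposition is:
Bags: B1 = {1, 3}  B2 = {2, 3}  B3 = {2, 7}  B4 = {1, 4}  B5 = {3, 6}  B6 = {4, 5}  B7 = {3, 8}
Tree: B1–B2, B2–B3, B1–B4, B2–B5, B4–B6, B1–B7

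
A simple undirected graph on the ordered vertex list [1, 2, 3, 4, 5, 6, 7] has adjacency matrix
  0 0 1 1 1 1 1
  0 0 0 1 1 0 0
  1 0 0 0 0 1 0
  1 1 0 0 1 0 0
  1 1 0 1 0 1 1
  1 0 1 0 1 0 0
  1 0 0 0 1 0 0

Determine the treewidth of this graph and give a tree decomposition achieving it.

Treewidth 2.
Bags: B1 = {1, 4, 5}  B2 = {2, 4, 5}  B3 = {1, 5, 6}  B4 = {1, 3, 6}  B5 = {1, 5, 7}
Tree: B1–B2, B1–B3, B3–B4, B1–B5

The largest bag has 3 vertices, giving width 2; this decomposition certifies tw(G) ≤ 2. Conversely, {1, 3, 6} is a clique of size 3, and the vertices of any clique must share a bag in every tree decomposition; so some bag has ≥ 3 vertices and tw(G) ≥ 2. Therefore the treewidth is 2.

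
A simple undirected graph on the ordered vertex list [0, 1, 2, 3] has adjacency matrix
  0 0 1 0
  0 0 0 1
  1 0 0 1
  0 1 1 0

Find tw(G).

A width-1 tree decomposition is:
Bags: B1 = {1, 3}  B2 = {2, 3}  B3 = {0, 2}
Tree: B1–B2, B2–B3
The largest bag has 2 vertices, giving width 1; this decomposition certifies tw(G) ≤ 1. G has an edge, so its treewidth is at least 1. Combining the bounds, tw(G) = 1.

1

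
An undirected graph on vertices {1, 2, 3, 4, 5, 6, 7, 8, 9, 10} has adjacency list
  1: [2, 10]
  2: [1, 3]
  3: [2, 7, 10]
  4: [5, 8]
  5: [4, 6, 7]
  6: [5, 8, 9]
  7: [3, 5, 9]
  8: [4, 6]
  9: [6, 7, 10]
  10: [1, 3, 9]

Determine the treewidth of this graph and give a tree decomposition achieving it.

Treewidth 2.
One such decomposition:
Bags: B1 = {1, 2, 10}  B2 = {2, 3, 10}  B3 = {3, 9, 10}  B4 = {3, 7, 9}  B5 = {6, 7, 9}  B6 = {5, 6, 7}  B7 = {5, 6, 8}  B8 = {4, 5, 8}
Tree: B1–B2, B2–B3, B3–B4, B4–B5, B5–B6, B6–B7, B7–B8

Each bag holds 3 vertices, so the decomposition has width 2, which upper-bounds the treewidth. Since 1–2–3–10–1 is a cycle in G, G is not acyclic. Forests are exactly the graphs of treewidth ≤ 1, so tw(G) ≥ 2. Hence tw(G) = 2 exactly.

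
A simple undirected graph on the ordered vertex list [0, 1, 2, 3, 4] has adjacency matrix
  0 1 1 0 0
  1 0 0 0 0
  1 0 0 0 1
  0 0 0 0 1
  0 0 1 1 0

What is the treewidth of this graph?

1

A width-1 tree decomposition is:
Bags: B1 = {0, 2}  B2 = {2, 4}  B3 = {0, 1}  B4 = {3, 4}
Tree: B1–B2, B1–B3, B2–B4
Each bag holds 2 vertices, so the decomposition has width 1, which upper-bounds the treewidth. Any graph with an edge has treewidth ≥ 1, and G has the edge 0–2. Hence tw(G) = 1 exactly.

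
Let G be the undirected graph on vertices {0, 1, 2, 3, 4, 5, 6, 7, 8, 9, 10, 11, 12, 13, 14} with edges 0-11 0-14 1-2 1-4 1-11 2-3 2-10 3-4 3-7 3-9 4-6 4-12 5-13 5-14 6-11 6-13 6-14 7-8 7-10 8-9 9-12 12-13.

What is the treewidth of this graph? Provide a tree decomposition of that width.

Each bag holds 4 vertices, so the decomposition has width 3, which upper-bounds the treewidth. For the lower bound: the 4 vertex sets {7,8,10}, {2}, {3}, {1,4,9,12} are disjoint, each induces a connected subgraph, and every pair is joined by at least one edge of G. Contracting each set to a single vertex therefore yields K_{4} as a minor, and since treewidth is minor-monotone, tw(G) ≥ tw(K_{4}) = 3. Combining the bounds, tw(G) = 3.

Treewidth 3.
One such decomposition:
Bags: B1 = {2, 7, 8, 10}  B2 = {2, 3, 7, 8}  B3 = {2, 3, 8, 9}  B4 = {1, 2, 3, 9}  B5 = {1, 3, 4, 9}  B6 = {1, 4, 9, 12}  B7 = {1, 4, 11, 12}  B8 = {4, 6, 11, 12}  B9 = {6, 11, 12, 13}  B10 = {0, 6, 11, 13}  B11 = {0, 6, 13, 14}  B12 = {0, 5, 13, 14}
Tree: B1–B2, B2–B3, B3–B4, B4–B5, B5–B6, B6–B7, B7–B8, B8–B9, B9–B10, B10–B11, B11–B12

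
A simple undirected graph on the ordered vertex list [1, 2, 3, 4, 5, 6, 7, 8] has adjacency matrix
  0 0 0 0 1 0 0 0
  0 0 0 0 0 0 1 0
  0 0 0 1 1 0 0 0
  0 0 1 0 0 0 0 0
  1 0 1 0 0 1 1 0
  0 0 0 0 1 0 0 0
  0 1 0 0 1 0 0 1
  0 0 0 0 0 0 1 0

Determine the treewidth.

1

A width-1 tree decomposition is:
Bags: B1 = {2, 7}  B2 = {5, 7}  B3 = {3, 5}  B4 = {7, 8}  B5 = {1, 5}  B6 = {5, 6}  B7 = {3, 4}
Tree: B1–B2, B2–B3, B1–B4, B2–B5, B2–B6, B3–B7
Each bag holds 2 vertices, so the decomposition has width 1, which upper-bounds the treewidth. G has an edge, so its treewidth is at least 1. Therefore the treewidth is 1.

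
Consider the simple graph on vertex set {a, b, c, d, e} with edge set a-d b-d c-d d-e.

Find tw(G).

1

A width-1 tree decomposition is:
Bags: B1 = {d, e}  B2 = {b, d}  B3 = {a, d}  B4 = {c, d}
Tree: B1–B2, B1–B3, B1–B4
Every bag has size at most 2, so the width is 2 − 1 = 1 and tw(G) ≤ 1. Since G has at least one edge (e.g. e–d), it is not an edgeless graph, so tw(G) ≥ 1. Hence tw(G) = 1 exactly.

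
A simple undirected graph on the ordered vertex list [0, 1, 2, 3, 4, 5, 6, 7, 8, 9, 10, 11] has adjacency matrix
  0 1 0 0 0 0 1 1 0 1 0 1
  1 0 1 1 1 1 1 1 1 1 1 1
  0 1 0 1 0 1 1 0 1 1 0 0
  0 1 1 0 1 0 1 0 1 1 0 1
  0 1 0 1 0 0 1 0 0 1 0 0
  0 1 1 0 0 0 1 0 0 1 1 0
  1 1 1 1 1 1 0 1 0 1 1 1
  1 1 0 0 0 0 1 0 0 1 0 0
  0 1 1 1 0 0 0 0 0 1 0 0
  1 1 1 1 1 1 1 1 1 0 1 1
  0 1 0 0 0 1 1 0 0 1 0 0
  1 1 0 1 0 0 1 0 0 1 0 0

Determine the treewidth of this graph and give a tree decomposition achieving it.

Each bag holds 5 vertices, so the decomposition has width 4, which upper-bounds the treewidth. Conversely, {1, 2, 3, 8, 9} is a clique of size 5, and the vertices of any clique must share a bag in every tree decomposition; so some bag has ≥ 5 vertices and tw(G) ≥ 4. Combining the bounds, tw(G) = 4.

Treewidth 4.
One optimal decomposition is:
Bags: B1 = {1, 2, 5, 6, 9}  B2 = {1, 2, 3, 6, 9}  B3 = {1, 3, 6, 9, 11}  B4 = {0, 1, 6, 9, 11}  B5 = {1, 2, 3, 8, 9}  B6 = {1, 3, 4, 6, 9}  B7 = {0, 1, 6, 7, 9}  B8 = {1, 5, 6, 9, 10}
Tree: B1–B2, B2–B3, B3–B4, B2–B5, B3–B6, B4–B7, B1–B8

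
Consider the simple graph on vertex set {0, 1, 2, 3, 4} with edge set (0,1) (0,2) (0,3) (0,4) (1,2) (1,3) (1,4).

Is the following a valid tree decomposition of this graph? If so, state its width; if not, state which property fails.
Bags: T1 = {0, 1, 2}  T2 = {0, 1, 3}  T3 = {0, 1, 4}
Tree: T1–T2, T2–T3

Yes; width 2.

Vertex coverage: the bags together contain {0, 1, 2, 3, 4}, the full vertex set. Edge coverage: each edge of G has both endpoints in at least one bag. Running intersection: for every vertex, the bags containing it form a connected subtree. All three properties hold, so this is a valid tree decomposition of width max|bag| − 1 = 2, and hence tw(G) ≤ 2.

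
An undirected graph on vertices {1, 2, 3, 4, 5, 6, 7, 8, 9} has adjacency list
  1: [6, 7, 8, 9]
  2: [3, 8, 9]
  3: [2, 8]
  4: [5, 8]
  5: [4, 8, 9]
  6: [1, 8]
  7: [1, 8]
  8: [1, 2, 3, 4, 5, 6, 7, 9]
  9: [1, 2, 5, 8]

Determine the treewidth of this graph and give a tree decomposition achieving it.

Every bag has size at most 3, so the width is 3 − 1 = 2 and tw(G) ≤ 2. Conversely, {1, 8, 9} is a clique of size 3, and the vertices of any clique must share a bag in every tree decomposition; so some bag has ≥ 3 vertices and tw(G) ≥ 2. Hence tw(G) = 2 exactly.

Treewidth 2.
One optimal decomposition is:
Bags: B1 = {1, 8, 9}  B2 = {5, 8, 9}  B3 = {1, 7, 8}  B4 = {2, 8, 9}  B5 = {1, 6, 8}  B6 = {2, 3, 8}  B7 = {4, 5, 8}
Tree: B1–B2, B1–B3, B2–B4, B3–B5, B4–B6, B2–B7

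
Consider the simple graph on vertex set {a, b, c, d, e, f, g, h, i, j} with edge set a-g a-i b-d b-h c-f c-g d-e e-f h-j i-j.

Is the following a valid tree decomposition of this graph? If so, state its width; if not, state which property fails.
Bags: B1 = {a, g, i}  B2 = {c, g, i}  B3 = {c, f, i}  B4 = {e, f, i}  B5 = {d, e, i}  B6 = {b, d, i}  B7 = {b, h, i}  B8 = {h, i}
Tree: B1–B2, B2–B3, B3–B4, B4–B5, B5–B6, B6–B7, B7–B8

A tree decomposition must satisfy three properties: every vertex lies in some bag; for every edge, both endpoints lie together in some bag; and for every vertex, the bags containing it form a connected subtree. Here vertex j appears in no bag, so the decomposition is invalid.

No — vertex j appears in no bag.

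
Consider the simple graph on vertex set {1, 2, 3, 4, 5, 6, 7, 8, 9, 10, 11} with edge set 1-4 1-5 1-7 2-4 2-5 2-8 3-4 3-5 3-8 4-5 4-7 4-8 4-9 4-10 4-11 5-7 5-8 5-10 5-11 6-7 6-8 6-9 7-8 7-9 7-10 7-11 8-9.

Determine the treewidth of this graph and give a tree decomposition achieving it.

Each bag holds 4 vertices, so the decomposition has width 3, which upper-bounds the treewidth. For the lower bound, the 4 vertices {4, 7, 8, 9} are pairwise adjacent, and any tree decomposition puts a clique entirely inside one bag — forcing width ≥ 3. Hence tw(G) = 3 exactly.

Treewidth 3.
One optimal decomposition is:
Bags: B1 = {4, 7, 8, 9}  B2 = {4, 5, 7, 8}  B3 = {2, 4, 5, 8}  B4 = {4, 5, 7, 11}  B5 = {1, 4, 5, 7}  B6 = {6, 7, 8, 9}  B7 = {3, 4, 5, 8}  B8 = {4, 5, 7, 10}
Tree: B1–B2, B2–B3, B2–B4, B2–B5, B1–B6, B3–B7, B5–B8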